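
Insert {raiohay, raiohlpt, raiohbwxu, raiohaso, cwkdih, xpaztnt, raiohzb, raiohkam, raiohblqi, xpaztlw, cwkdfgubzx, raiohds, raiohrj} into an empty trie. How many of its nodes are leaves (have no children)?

A leaf is a node with no children — equivalently, the end of a word that is not a proper prefix of any other stored word.
Those words: "cwkdfgubzx", "cwkdih", "raiohaso", "raiohay", "raiohblqi", "raiohbwxu", "raiohds", "raiohkam", "raiohlpt", "raiohrj", "raiohzb", "xpaztlw", "xpaztnt"
Leaf count: 13

13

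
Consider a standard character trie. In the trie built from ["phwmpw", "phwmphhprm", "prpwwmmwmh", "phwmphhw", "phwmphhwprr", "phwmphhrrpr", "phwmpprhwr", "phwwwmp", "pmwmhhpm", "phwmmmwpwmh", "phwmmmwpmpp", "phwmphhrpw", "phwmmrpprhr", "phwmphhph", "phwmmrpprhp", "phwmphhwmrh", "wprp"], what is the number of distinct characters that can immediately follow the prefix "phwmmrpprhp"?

0

Follow the path "phwmmrpprhp" to its node, then look at its outgoing edges.
No stored string extends past "phwmmrpprhp".
That node has 0 child edges.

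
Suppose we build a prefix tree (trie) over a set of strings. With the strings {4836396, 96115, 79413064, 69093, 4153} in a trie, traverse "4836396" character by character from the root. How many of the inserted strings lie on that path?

1

Walk "4836396" from the root; an end-of-word marker is hit whenever a stored word is a prefix of "4836396".
Prefixes of the query that are stored words: "4836396"
Count: 1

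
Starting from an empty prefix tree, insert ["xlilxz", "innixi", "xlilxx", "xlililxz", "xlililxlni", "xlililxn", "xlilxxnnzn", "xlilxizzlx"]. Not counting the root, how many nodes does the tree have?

30

Trie structure (* marks end of a word):
(root)
├─ i
│  └─ n
│     └─ n
│        └─ i
│           └─ x
│              └─ i *
└─ x
   └─ l
      └─ i
         └─ l
            ├─ i
            │  └─ l
            │     └─ x
            │        ├─ l
            │        │  └─ n
            │        │     └─ i *
            │        ├─ n *
            │        └─ z *
            └─ x
               ├─ i
               │  └─ z
               │     └─ z
               │        └─ l
               │           └─ x *
               ├─ x *
               │  └─ n
               │     └─ n
               │        └─ z
               │           └─ n *
               └─ z *
Counting every labelled node above: 30.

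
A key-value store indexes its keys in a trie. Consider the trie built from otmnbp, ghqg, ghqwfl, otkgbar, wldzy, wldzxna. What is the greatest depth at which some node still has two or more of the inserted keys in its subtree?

Look for the deepest trie node that still has at least two words in its subtree.
"wldzxna" and "wldzy" agree on "wldz" (4 characters) before diverging; nothing deeper is shared.
Longest shared-prefix length: 4

4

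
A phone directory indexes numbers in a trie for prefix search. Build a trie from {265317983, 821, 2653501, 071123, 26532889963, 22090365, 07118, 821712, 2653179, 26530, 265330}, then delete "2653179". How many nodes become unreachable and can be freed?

0

Walk "2653179" from the leaf back toward the root, removing each node that no remaining word uses.
Every node on "2653179" is still needed (e.g. by "265317983"), so nothing is freed.
Nodes removed: 0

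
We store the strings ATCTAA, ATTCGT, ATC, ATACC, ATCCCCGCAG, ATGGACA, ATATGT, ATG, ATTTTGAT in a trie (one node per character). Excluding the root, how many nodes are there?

Count nodes per top-level branch (shared prefixes stored once):
  'A'-branch (ATACC, ATATGT, ATC, ATCCCCGCAG, ATCTAA, ATG, ATGGACA, ATTCGT, ATTTTGAT): 33 nodes
Sum: 33

33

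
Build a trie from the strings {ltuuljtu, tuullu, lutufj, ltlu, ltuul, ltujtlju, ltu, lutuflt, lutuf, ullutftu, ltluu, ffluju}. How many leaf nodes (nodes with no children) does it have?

A leaf is a node with no children — equivalently, the end of a word that is not a proper prefix of any other stored word.
Those words: "ffluju", "ltluu", "ltujtlju", "ltuuljtu", "lutufj", "lutuflt", "tuullu", "ullutftu"
Leaf count: 8

8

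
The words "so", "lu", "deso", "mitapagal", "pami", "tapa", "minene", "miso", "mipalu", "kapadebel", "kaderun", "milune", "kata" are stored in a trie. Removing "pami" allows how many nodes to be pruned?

After clearing the end-marker at "pami", prune upward until reaching a node still needed by another word.
No other word shares any prefix with "pami", so all 4 of its nodes go.
Nodes removed: 4

4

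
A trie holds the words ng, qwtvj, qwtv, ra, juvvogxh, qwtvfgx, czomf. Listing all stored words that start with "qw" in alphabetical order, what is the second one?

qwtvfgx

Words with prefix "qw", in lexicographic order: "qwtv", "qwtvfgx", "qwtvj"
The 2nd is qwtvfgx.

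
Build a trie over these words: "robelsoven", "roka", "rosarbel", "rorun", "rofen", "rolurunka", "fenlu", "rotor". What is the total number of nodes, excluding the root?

Trace insertions, counting only characters that open a new branch:
  "robelsoven" → 10 new (r, o, b, e, l, s, o, v, e, n)
  "roka" → prefix "ro" already present; 2 new (k, a)
  "rosarbel" → prefix "ro" already present; 6 new (s, a, r, b, e, l)
  "rorun" → prefix "ro" already present; 3 new (r, u, n)
  "rofen" → prefix "ro" already present; 3 new (f, e, n)
  "rolurunka" → prefix "ro" already present; 7 new (l, u, r, u, n, k, a)
  "fenlu" → 5 new (f, e, n, l, u)
  "rotor" → prefix "ro" already present; 3 new (t, o, r)
Total nodes = 10 + 2 + 6 + 3 + 3 + 7 + 5 + 3 = 39

39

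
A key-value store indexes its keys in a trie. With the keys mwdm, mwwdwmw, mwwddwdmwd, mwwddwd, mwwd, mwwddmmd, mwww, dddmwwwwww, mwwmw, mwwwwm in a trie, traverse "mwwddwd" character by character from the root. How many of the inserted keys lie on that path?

2

Traverse "mwwddwd" character by character; count nodes along the way that are marked as word ends.
Prefixes of the query that are stored words: "mwwd", "mwwddwd"
Count: 2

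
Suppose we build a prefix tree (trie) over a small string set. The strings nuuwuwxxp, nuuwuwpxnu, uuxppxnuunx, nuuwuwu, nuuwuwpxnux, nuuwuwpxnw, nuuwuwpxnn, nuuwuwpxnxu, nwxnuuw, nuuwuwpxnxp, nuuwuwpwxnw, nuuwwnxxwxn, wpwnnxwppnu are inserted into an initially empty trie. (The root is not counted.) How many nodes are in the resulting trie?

59

Trace insertions, counting only characters that open a new branch:
  "nuuwuwxxp" → 9 new (n, u, u, w, u, w, x, x, p)
  "nuuwuwpxnu" → prefix "nuuwuw" already present; 4 new (p, x, n, u)
  "uuxppxnuunx" → 11 new (u, u, x, p, p, x, n, u, u, n, x)
  "nuuwuwu" → prefix "nuuwuw" already present; 1 new (u)
  "nuuwuwpxnux" → prefix "nuuwuwpxnu" already present; 1 new (x)
  "nuuwuwpxnw" → prefix "nuuwuwpxn" already present; 1 new (w)
  "nuuwuwpxnn" → prefix "nuuwuwpxn" already present; 1 new (n)
  "nuuwuwpxnxu" → prefix "nuuwuwpxn" already present; 2 new (x, u)
  "nwxnuuw" → prefix "n" already present; 6 new (w, x, n, u, u, w)
  "nuuwuwpxnxp" → prefix "nuuwuwpxnx" already present; 1 new (p)
  "nuuwuwpwxnw" → prefix "nuuwuwp" already present; 4 new (w, x, n, w)
  "nuuwwnxxwxn" → prefix "nuuw" already present; 7 new (w, n, x, x, w, x, n)
  "wpwnnxwppnu" → 11 new (w, p, w, n, n, x, w, p, p, n, u)
Total nodes = 9 + 4 + 11 + 1 + 1 + 1 + 1 + 2 + 6 + 1 + 4 + 7 + 11 = 59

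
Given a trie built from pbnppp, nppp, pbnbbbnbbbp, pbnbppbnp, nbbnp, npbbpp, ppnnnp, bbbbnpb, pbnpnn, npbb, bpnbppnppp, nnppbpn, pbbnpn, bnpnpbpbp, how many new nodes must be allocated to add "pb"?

"pb" is already a full path in the trie; only an end-marker is added.
No new nodes are needed: 0.

0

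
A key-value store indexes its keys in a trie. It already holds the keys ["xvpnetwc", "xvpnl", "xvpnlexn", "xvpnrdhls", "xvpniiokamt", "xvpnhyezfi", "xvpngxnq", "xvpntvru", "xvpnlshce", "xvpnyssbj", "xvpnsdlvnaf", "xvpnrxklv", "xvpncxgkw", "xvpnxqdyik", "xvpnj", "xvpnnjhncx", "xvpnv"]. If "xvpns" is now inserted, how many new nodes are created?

0

Every character of "xvpns" already lies on an existing path (it is a prefix of some stored word).
No new nodes are needed: 0.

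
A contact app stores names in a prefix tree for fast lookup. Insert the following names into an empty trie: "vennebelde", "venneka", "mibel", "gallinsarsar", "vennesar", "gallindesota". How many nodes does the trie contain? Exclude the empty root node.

38

Trie structure (* marks end of a word):
(root)
├─ g
│  └─ a
│     └─ l
│        └─ l
│           └─ i
│              └─ n
│                 ├─ d
│                 │  └─ e
│                 │     └─ s
│                 │        └─ o
│                 │           └─ t
│                 │              └─ a *
│                 └─ s
│                    └─ a
│                       └─ r
│                          └─ s
│                             └─ a
│                                └─ r *
├─ m
│  └─ i
│     └─ b
│        └─ e
│           └─ l *
└─ v
   └─ e
      └─ n
         └─ n
            └─ e
               ├─ b
               │  └─ e
               │     └─ l
               │        └─ d
               │           └─ e *
               ├─ k
               │  └─ a *
               └─ s
                  └─ a
                     └─ r *
Counting every labelled node above: 38.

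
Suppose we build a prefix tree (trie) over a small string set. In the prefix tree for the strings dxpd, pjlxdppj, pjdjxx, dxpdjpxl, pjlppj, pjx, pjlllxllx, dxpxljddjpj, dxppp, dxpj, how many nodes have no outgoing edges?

9

A leaf is a node with no children — equivalently, the end of a word that is not a proper prefix of any other stored word.
Those words: "dxpdjpxl", "dxpj", "dxppp", "dxpxljddjpj", "pjdjxx", "pjlllxllx", "pjlppj", "pjlxdppj", "pjx"
Leaf count: 9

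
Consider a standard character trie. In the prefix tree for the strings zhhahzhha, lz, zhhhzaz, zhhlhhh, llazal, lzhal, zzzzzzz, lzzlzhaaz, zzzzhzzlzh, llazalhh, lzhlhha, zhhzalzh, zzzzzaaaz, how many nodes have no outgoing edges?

11

A leaf is a node with no children — equivalently, the end of a word that is not a proper prefix of any other stored word.
Those words: "llazalhh", "lzhal", "lzhlhha", "lzzlzhaaz", "zhhahzhha", "zhhhzaz", "zhhlhhh", "zhhzalzh", "zzzzhzzlzh", "zzzzzaaaz", "zzzzzzz"
Leaf count: 11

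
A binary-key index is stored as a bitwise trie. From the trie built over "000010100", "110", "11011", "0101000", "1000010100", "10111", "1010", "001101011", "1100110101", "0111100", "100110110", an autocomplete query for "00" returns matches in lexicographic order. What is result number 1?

000010100

DFS of the "00" subtree visits, in order: "000010100", "001101011"
The 1st is 000010100.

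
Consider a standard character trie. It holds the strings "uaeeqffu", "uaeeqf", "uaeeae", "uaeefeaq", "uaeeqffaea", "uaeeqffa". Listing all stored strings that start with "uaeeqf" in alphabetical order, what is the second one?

uaeeqffa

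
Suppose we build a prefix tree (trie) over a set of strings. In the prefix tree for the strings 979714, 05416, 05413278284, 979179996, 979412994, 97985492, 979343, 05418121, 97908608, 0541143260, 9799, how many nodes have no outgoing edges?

11

A leaf is a node with no children — equivalently, the end of a word that is not a proper prefix of any other stored word.
Those words: "0541143260", "05413278284", "05416", "05418121", "97908608", "979179996", "979343", "979412994", "979714", "97985492", "9799"
Leaf count: 11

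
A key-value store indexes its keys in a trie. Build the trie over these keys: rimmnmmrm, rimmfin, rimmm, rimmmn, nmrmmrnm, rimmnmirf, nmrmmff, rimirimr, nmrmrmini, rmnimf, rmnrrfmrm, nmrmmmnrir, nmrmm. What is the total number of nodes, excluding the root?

Insert word by word; a character creates a node only if that edge doesn't already exist:
  "rimmnmmrm" → 9 new (r, i, m, m, n, m, m, r, m)
  "rimmfin" → prefix "rimm" already present; 3 new (f, i, n)
  "rimmm" → prefix "rimm" already present; 1 new (m)
  "rimmmn" → prefix "rimmm" already present; 1 new (n)
  "nmrmmrnm" → 8 new (n, m, r, m, m, r, n, m)
  "rimmnmirf" → prefix "rimmnm" already present; 3 new (i, r, f)
  "nmrmmff" → prefix "nmrmm" already present; 2 new (f, f)
  "rimirimr" → prefix "rim" already present; 5 new (i, r, i, m, r)
  "nmrmrmini" → prefix "nmrm" already present; 5 new (r, m, i, n, i)
  "rmnimf" → prefix "r" already present; 5 new (m, n, i, m, f)
  "rmnrrfmrm" → prefix "rmn" already present; 6 new (r, r, f, m, r, m)
  "nmrmmmnrir" → prefix "nmrmm" already present; 5 new (m, n, r, i, r)
  "nmrmm" → prefix "nmrmm" already present; 0 new (none)
Total nodes = 9 + 3 + 1 + 1 + 8 + 3 + 2 + 5 + 5 + 5 + 6 + 5 + 0 = 53

53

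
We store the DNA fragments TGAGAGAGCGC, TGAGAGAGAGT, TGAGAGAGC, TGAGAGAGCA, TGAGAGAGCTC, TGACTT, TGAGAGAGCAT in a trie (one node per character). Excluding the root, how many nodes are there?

21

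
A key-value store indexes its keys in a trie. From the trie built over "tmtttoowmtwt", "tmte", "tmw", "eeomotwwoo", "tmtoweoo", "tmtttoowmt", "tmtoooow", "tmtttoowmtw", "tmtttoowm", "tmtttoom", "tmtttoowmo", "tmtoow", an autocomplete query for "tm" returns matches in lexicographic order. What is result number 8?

Filter for "tm…" and sort: "tmte", "tmtoooow", "tmtoow", "tmtoweoo", "tmtttoom", "tmtttoowm", "tmtttoowmo", "tmtttoowmt", "tmtttoowmtw", "tmtttoowmtwt", "tmw"
The 8th is tmtttoowmt.

tmtttoowmt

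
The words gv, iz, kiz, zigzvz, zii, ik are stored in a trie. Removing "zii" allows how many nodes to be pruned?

1

Walk "zii" from the leaf back toward the root, removing each node that no remaining word uses.
The suffix "i" (1 node) is used only by "zii"; the node for "zi" still has the child "g", so pruning stops there.
Nodes removed: 1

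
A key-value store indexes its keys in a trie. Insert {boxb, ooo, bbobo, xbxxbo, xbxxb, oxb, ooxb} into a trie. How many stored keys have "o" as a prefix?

3

Traverse to the node for "o", then collect every word in that subtree.
Matches: "ooo", "ooxb", "oxb"
Count: 3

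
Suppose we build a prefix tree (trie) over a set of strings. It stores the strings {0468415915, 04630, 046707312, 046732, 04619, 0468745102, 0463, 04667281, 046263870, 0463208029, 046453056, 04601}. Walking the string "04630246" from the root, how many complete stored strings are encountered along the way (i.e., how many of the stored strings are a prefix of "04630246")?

2

Check each prefix of "04630246" against the stored set — each match is an end-marker on the path.
Prefixes of the query that are stored words: "0463", "04630"
Count: 2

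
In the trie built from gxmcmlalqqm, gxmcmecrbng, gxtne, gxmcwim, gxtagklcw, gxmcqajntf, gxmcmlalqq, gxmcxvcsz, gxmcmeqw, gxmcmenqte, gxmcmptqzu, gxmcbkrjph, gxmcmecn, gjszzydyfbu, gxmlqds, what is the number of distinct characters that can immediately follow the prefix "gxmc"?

5

The children of the "gxmc" node are the distinct next characters among strings starting with "gxmc".
Characters that immediately follow "gxmc" among the stored strings: {b, m, q, w, x}.
That node has 5 child edges.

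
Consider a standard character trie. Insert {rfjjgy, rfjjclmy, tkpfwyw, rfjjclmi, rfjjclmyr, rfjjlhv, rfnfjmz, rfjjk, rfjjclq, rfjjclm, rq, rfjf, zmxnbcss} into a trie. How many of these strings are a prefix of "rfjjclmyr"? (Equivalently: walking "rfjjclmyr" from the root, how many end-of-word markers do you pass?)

Walk "rfjjclmyr" from the root; an end-of-word marker is hit whenever a stored word is a prefix of "rfjjclmyr".
Prefixes of the query that are stored words: "rfjjclm", "rfjjclmy", "rfjjclmyr"
Count: 3

3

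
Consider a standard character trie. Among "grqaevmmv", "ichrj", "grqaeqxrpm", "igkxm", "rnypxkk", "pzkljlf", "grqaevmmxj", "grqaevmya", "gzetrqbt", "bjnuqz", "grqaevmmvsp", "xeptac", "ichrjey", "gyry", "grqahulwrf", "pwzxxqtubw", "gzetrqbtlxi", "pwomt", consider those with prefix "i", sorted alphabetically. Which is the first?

ichrj

DFS of the "i" subtree visits, in order: "ichrj", "ichrjey", "igkxm"
Position 1: ichrj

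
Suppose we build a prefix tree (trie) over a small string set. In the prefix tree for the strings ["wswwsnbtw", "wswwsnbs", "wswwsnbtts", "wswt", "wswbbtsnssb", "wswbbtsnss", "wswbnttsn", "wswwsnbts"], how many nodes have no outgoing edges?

7

A leaf is a node with no children — equivalently, the end of a word that is not a proper prefix of any other stored word.
Those words: "wswbbtsnssb", "wswbnttsn", "wswt", "wswwsnbs", "wswwsnbts", "wswwsnbtts", "wswwsnbtw"
Leaf count: 7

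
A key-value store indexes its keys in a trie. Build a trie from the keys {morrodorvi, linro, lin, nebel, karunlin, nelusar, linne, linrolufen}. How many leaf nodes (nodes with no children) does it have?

6

Leaves are exactly the stored words that no other stored word extends.
Those words: "karunlin", "linne", "linrolufen", "morrodorvi", "nebel", "nelusar"
Leaf count: 6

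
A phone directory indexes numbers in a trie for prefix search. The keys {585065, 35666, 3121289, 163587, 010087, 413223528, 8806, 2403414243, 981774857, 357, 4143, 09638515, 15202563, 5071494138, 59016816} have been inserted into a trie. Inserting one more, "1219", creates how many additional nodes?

3

Walking "1219" from the root, the first 1 characters ("1") follow existing edges; "2" is the first miss.
So 4 − 1 = 3 new nodes.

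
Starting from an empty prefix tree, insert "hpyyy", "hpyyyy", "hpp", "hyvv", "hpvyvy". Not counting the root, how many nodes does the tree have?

14

Trace insertions, counting only characters that open a new branch:
  "hpyyy" → 5 new (h, p, y, y, y)
  "hpyyyy" → prefix "hpyyy" already present; 1 new (y)
  "hpp" → prefix "hp" already present; 1 new (p)
  "hyvv" → prefix "h" already present; 3 new (y, v, v)
  "hpvyvy" → prefix "hp" already present; 4 new (v, y, v, y)
Total nodes = 5 + 1 + 1 + 3 + 4 = 14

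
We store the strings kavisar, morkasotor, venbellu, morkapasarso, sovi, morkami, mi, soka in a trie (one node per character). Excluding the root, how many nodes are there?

41

For each word, the new-node count is its length minus the longest prefix already in the trie:
  "kavisar" → 7 new (k, a, v, i, s, a, r)
  "morkasotor" → 10 new (m, o, r, k, a, s, o, t, o, r)
  "venbellu" → 8 new (v, e, n, b, e, l, l, u)
  "morkapasarso" → prefix "morka" already present; 7 new (p, a, s, a, r, s, o)
  "sovi" → 4 new (s, o, v, i)
  "morkami" → prefix "morka" already present; 2 new (m, i)
  "mi" → prefix "m" already present; 1 new (i)
  "soka" → prefix "so" already present; 2 new (k, a)
Total nodes = 7 + 10 + 8 + 7 + 4 + 2 + 1 + 2 = 41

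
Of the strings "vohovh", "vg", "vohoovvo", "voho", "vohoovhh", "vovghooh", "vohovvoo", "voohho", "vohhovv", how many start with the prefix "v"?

9

Traverse to the node for "v", then collect every word in that subtree.
Matches: "vg", "vohhovv", "voho", "vohoovhh", "vohoovvo", "vohovh", "vohovvoo", "voohho", "vovghooh"
Count: 9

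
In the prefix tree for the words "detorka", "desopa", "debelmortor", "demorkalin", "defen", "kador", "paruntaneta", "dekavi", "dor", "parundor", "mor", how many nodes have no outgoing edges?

Leaves are exactly the stored words that no other stored word extends.
Those words: "debelmortor", "defen", "dekavi", "demorkalin", "desopa", "detorka", "dor", "kador", "mor", "parundor", "paruntaneta"
Leaf count: 11

11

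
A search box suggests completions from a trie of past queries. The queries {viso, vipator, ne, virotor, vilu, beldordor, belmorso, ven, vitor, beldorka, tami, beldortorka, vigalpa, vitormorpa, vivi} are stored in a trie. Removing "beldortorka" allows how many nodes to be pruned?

After clearing the end-marker at "beldortorka", prune upward until reaching a node still needed by another word.
The suffix "torka" (5 nodes) is used only by "beldortorka"; the node for "beldor" still has the child "d", so pruning stops there.
Nodes removed: 5

5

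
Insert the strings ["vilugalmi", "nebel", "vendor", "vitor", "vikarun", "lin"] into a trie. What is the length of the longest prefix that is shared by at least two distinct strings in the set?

2

Equivalently: take the maximum, over all pairs, of their longest common prefix length.
e.g. "vikarun" and "vilugalmi" share the prefix "vi" of length 2; no pair shares a longer one.
Longest shared-prefix length: 2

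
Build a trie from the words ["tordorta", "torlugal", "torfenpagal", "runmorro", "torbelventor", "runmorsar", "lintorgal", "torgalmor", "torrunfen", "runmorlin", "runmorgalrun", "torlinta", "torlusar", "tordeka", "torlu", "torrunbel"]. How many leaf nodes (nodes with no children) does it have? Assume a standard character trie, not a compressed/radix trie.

15

Leaves are exactly the stored words that no other stored word extends.
Those words: "lintorgal", "runmorgalrun", "runmorlin", "runmorro", "runmorsar", "torbelventor", "tordeka", "tordorta", "torfenpagal", "torgalmor", "torlinta", "torlugal", "torlusar", "torrunbel", "torrunfen"
Leaf count: 15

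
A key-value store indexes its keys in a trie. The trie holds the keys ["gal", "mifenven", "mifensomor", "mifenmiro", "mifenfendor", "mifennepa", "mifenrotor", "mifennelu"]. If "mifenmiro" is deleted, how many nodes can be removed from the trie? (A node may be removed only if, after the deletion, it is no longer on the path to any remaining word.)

4

A node on "mifenmiro"'s path can go only if nothing else ends at it or branches off below it.
The suffix "miro" (4 nodes) is used only by "mifenmiro"; the node for "mifen" still has the child "v", so pruning stops there.
Nodes removed: 4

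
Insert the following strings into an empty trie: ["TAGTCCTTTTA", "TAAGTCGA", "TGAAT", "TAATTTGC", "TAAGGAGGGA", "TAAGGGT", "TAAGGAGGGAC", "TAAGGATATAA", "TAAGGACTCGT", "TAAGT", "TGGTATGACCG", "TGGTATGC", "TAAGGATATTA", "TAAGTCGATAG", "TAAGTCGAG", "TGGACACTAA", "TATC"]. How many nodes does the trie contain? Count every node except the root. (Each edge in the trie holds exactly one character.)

70

Insert word by word; a character creates a node only if that edge doesn't already exist:
  "TAGTCCTTTTA" → 11 new (T, A, G, T, C, C, T, T, T, T, A)
  "TAAGTCGA" → prefix "TA" already present; 6 new (A, G, T, C, G, A)
  "TGAAT" → prefix "T" already present; 4 new (G, A, A, T)
  "TAATTTGC" → prefix "TAA" already present; 5 new (T, T, T, G, C)
  "TAAGGAGGGA" → prefix "TAAG" already present; 6 new (G, A, G, G, G, A)
  "TAAGGGT" → prefix "TAAGG" already present; 2 new (G, T)
  "TAAGGAGGGAC" → prefix "TAAGGAGGGA" already present; 1 new (C)
  "TAAGGATATAA" → prefix "TAAGGA" already present; 5 new (T, A, T, A, A)
  "TAAGGACTCGT" → prefix "TAAGGA" already present; 5 new (C, T, C, G, T)
  "TAAGT" → prefix "TAAGT" already present; 0 new (none)
  "TGGTATGACCG" → prefix "TG" already present; 9 new (G, T, A, T, G, A, C, C, G)
  "TGGTATGC" → prefix "TGGTATG" already present; 1 new (C)
  "TAAGGATATTA" → prefix "TAAGGATAT" already present; 2 new (T, A)
  "TAAGTCGATAG" → prefix "TAAGTCGA" already present; 3 new (T, A, G)
  "TAAGTCGAG" → prefix "TAAGTCGA" already present; 1 new (G)
  "TGGACACTAA" → prefix "TGG" already present; 7 new (A, C, A, C, T, A, A)
  "TATC" → prefix "TA" already present; 2 new (T, C)
Total nodes = 11 + 6 + 4 + 5 + 6 + 2 + 1 + 5 + 5 + 0 + 9 + 1 + 2 + 3 + 1 + 7 + 2 = 70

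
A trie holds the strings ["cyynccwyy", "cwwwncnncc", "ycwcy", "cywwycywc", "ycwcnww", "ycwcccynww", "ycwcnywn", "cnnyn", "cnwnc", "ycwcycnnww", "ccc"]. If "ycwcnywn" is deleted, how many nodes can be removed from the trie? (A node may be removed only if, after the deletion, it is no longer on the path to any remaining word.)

A node on "ycwcnywn"'s path can go only if nothing else ends at it or branches off below it.
The suffix "ywn" (3 nodes) is used only by "ycwcnywn"; the node for "ycwcn" still has the child "w", so pruning stops there.
Nodes removed: 3

3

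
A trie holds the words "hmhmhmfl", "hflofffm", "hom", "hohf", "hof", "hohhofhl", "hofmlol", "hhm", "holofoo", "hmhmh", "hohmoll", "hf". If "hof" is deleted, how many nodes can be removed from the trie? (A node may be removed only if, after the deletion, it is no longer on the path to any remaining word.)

0

A node on "hof"'s path can go only if nothing else ends at it or branches off below it.
Every node on "hof" is still needed (e.g. by "hofmlol"), so nothing is freed.
Nodes removed: 0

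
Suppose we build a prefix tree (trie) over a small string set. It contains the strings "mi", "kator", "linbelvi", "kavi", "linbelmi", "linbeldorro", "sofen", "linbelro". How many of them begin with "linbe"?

Filter for entries beginning with "linbe":
Matches: "linbeldorro", "linbelmi", "linbelro", "linbelvi"
Count: 4

4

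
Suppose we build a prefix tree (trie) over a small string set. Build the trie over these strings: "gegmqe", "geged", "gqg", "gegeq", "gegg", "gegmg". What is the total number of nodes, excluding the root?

13

Insert word by word; a character creates a node only if that edge doesn't already exist:
  "gegmqe" → 6 new (g, e, g, m, q, e)
  "geged" → prefix "geg" already present; 2 new (e, d)
  "gqg" → prefix "g" already present; 2 new (q, g)
  "gegeq" → prefix "gege" already present; 1 new (q)
  "gegg" → prefix "geg" already present; 1 new (g)
  "gegmg" → prefix "gegm" already present; 1 new (g)
Total nodes = 6 + 2 + 2 + 1 + 1 + 1 = 13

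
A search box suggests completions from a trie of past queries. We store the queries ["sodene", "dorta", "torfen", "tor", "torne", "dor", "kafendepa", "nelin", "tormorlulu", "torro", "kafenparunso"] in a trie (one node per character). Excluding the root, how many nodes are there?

Insert word by word; a character creates a node only if that edge doesn't already exist:
  "sodene" → 6 new (s, o, d, e, n, e)
  "dorta" → 5 new (d, o, r, t, a)
  "torfen" → 6 new (t, o, r, f, e, n)
  "tor" → prefix "tor" already present; 0 new (none)
  "torne" → prefix "tor" already present; 2 new (n, e)
  "dor" → prefix "dor" already present; 0 new (none)
  "kafendepa" → 9 new (k, a, f, e, n, d, e, p, a)
  "nelin" → 5 new (n, e, l, i, n)
  "tormorlulu" → prefix "tor" already present; 7 new (m, o, r, l, u, l, u)
  "torro" → prefix "tor" already present; 2 new (r, o)
  "kafenparunso" → prefix "kafen" already present; 7 new (p, a, r, u, n, s, o)
Total nodes = 6 + 5 + 6 + 0 + 2 + 0 + 9 + 5 + 7 + 2 + 7 = 49

49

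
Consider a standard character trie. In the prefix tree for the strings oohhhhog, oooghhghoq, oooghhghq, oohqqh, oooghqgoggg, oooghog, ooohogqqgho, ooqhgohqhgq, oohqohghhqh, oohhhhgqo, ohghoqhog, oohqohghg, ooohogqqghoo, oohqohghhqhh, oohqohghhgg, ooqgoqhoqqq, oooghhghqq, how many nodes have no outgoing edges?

14

Leaves are exactly the stored words that no other stored word extends.
Those words: "ohghoqhog", "oohhhhgqo", "oohhhhog", "oohqohghg", "oohqohghhgg", "oohqohghhqhh", "oohqqh", "oooghhghoq", "oooghhghqq", "oooghog", "oooghqgoggg", "ooohogqqghoo", "ooqgoqhoqqq", "ooqhgohqhgq"
Leaf count: 14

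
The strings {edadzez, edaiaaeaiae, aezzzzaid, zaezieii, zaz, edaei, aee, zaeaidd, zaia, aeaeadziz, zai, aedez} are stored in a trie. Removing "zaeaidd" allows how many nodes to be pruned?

4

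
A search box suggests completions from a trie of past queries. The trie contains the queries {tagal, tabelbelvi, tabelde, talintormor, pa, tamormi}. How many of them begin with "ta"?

5

Walk to "ta"; the words in its subtree are exactly those with that prefix.
Matches: "tabelbelvi", "tabelde", "tagal", "talintormor", "tamormi"
Count: 5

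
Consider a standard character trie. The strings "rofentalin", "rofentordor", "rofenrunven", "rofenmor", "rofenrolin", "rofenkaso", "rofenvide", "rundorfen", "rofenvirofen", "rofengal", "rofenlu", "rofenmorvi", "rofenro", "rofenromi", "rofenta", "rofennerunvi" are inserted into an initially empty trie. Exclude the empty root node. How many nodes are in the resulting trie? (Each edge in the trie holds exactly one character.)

65

Insert word by word; a character creates a node only if that edge doesn't already exist:
  "rofentalin" → 10 new (r, o, f, e, n, t, a, l, i, n)
  "rofentordor" → prefix "rofent" already present; 5 new (o, r, d, o, r)
  "rofenrunven" → prefix "rofen" already present; 6 new (r, u, n, v, e, n)
  "rofenmor" → prefix "rofen" already present; 3 new (m, o, r)
  "rofenrolin" → prefix "rofenr" already present; 4 new (o, l, i, n)
  "rofenkaso" → prefix "rofen" already present; 4 new (k, a, s, o)
  "rofenvide" → prefix "rofen" already present; 4 new (v, i, d, e)
  "rundorfen" → prefix "r" already present; 8 new (u, n, d, o, r, f, e, n)
  "rofenvirofen" → prefix "rofenvi" already present; 5 new (r, o, f, e, n)
  "rofengal" → prefix "rofen" already present; 3 new (g, a, l)
  "rofenlu" → prefix "rofen" already present; 2 new (l, u)
  "rofenmorvi" → prefix "rofenmor" already present; 2 new (v, i)
  "rofenro" → prefix "rofenro" already present; 0 new (none)
  "rofenromi" → prefix "rofenro" already present; 2 new (m, i)
  "rofenta" → prefix "rofenta" already present; 0 new (none)
  "rofennerunvi" → prefix "rofen" already present; 7 new (n, e, r, u, n, v, i)
Total nodes = 10 + 5 + 6 + 3 + 4 + 4 + 4 + 8 + 5 + 3 + 2 + 2 + 0 + 2 + 0 + 7 = 65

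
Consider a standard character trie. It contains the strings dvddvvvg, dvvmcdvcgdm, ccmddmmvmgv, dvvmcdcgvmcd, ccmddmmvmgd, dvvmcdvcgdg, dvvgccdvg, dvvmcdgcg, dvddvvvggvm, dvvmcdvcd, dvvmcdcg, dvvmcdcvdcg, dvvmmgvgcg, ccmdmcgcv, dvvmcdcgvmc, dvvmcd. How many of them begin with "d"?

13

Traverse to the node for "d", then collect every word in that subtree.
Words under "d": dvddvvvg, dvddvvvggvm, dvvgccdvg, dvvmcd, dvvmcdcg, dvvmcdcgvmc, dvvmcdcgvmcd, dvvmcdcvdcg, dvvmcdgcg, dvvmcdvcd, dvvmcdvcgdg, dvvmcdvcgdm, dvvmmgvgcg
Count: 13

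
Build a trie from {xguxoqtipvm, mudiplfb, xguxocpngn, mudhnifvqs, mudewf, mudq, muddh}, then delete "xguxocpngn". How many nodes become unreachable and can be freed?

After clearing the end-marker at "xguxocpngn", prune upward until reaching a node still needed by another word.
The suffix "cpngn" (5 nodes) is used only by "xguxocpngn"; the node for "xguxo" still has the child "q", so pruning stops there.
Nodes removed: 5

5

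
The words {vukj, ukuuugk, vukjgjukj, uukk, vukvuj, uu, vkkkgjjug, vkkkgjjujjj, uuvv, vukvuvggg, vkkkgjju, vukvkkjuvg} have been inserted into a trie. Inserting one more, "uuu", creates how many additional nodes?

1

"uu" is already a path in the trie; the remaining "u" must be added.
Each of the 1 remaining characters creates one node.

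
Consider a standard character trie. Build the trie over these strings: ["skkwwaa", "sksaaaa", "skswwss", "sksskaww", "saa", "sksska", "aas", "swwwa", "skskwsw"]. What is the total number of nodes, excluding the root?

For each word, the new-node count is its length minus the longest prefix already in the trie:
  "skkwwaa" → 7 new (s, k, k, w, w, a, a)
  "sksaaaa" → prefix "sk" already present; 5 new (s, a, a, a, a)
  "skswwss" → prefix "sks" already present; 4 new (w, w, s, s)
  "sksskaww" → prefix "sks" already present; 5 new (s, k, a, w, w)
  "saa" → prefix "s" already present; 2 new (a, a)
  "sksska" → prefix "sksska" already present; 0 new (none)
  "aas" → 3 new (a, a, s)
  "swwwa" → prefix "s" already present; 4 new (w, w, w, a)
  "skskwsw" → prefix "sks" already present; 4 new (k, w, s, w)
Total nodes = 7 + 5 + 4 + 5 + 2 + 0 + 3 + 4 + 4 = 34

34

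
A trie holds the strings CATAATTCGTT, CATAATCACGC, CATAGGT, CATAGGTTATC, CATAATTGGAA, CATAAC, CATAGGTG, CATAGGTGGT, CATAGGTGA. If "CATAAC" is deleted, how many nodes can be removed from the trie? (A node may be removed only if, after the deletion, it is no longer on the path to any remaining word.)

1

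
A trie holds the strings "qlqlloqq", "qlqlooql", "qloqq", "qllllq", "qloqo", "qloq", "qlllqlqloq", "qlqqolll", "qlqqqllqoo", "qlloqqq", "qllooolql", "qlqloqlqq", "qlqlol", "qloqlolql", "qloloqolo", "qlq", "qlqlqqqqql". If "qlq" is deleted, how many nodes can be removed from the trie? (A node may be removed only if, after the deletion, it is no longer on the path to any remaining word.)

0

After clearing the end-marker at "qlq", prune upward until reaching a node still needed by another word.
Every node on "qlq" is still needed (e.g. by "qlqlloqq"), so nothing is freed.
Nodes removed: 0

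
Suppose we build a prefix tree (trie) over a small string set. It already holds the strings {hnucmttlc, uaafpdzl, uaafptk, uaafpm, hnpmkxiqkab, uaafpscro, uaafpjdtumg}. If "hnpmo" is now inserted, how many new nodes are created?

1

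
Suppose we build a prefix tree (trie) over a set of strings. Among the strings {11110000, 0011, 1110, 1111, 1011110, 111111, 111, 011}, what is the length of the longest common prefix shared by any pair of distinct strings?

The deepest shared node is where two words last agree before diverging.
e.g. "1111" and "11110000" share the prefix "1111" of length 4; no pair shares a longer one.
Longest shared-prefix length: 4

4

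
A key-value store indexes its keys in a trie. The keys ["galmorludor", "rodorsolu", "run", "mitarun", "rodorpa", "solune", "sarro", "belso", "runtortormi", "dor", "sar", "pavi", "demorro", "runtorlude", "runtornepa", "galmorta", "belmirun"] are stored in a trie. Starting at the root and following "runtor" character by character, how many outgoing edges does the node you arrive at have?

3

Follow the path "runtor" to its node, then look at its outgoing edges.
Distinct next characters after "runtor": l, n, t.
That node has 3 child edges.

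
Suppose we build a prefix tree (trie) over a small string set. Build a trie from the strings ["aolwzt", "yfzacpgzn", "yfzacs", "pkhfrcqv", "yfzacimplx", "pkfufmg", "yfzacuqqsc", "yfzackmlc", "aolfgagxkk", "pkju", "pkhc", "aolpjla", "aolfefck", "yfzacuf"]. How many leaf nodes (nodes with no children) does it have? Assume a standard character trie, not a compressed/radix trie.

A leaf is a node with no children — equivalently, the end of a word that is not a proper prefix of any other stored word.
Those words: "aolfefck", "aolfgagxkk", "aolpjla", "aolwzt", "pkfufmg", "pkhc", "pkhfrcqv", "pkju", "yfzacimplx", "yfzackmlc", "yfzacpgzn", "yfzacs", "yfzacuf", "yfzacuqqsc"
Leaf count: 14

14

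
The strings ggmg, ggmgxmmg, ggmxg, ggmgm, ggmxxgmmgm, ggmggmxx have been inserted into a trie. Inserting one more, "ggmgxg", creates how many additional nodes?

Walking "ggmgxg" from the root, the first 5 characters ("ggmgx") follow existing edges; "g" is the first miss.
New nodes needed: |"ggmgxg"| − 5 = 6 − 5 = 1.

1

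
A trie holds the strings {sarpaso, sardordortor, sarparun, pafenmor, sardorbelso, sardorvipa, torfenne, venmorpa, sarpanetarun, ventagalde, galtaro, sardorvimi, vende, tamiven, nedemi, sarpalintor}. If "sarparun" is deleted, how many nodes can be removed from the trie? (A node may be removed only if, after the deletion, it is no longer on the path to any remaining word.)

Walk "sarparun" from the leaf back toward the root, removing each node that no remaining word uses.
The suffix "run" (3 nodes) is used only by "sarparun"; the node for "sarpa" still has the child "s", so pruning stops there.
Nodes removed: 3

3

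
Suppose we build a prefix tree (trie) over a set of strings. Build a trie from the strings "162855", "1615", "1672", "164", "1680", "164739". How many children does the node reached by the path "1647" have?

1

Follow the path "1647" to its node, then look at its outgoing edges.
Distinct next characters after "1647": 3.
That node has 1 child edge.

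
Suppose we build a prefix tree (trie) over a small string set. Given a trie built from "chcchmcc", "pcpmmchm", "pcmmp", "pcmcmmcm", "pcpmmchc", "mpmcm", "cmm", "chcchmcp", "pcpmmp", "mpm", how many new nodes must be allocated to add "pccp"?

The longest prefix of "pccp" already in the trie is "pc" (length 2).
So 4 − 2 = 2 new nodes.

2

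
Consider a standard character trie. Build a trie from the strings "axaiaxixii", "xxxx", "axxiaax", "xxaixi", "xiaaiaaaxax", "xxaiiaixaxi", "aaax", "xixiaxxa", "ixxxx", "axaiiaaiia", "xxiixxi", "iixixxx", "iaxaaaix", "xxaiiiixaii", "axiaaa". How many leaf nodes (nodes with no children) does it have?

15

Leaves are exactly the stored words that no other stored word extends.
Those words: "aaax", "axaiaxixii", "axaiiaaiia", "axiaaa", "axxiaax", "iaxaaaix", "iixixxx", "ixxxx", "xiaaiaaaxax", "xixiaxxa", "xxaiiaixaxi", "xxaiiiixaii", "xxaixi", "xxiixxi", "xxxx"
Leaf count: 15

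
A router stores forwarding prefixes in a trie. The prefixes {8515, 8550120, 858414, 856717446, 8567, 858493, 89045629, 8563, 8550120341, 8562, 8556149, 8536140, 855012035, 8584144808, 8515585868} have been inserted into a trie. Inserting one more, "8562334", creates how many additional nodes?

The longest prefix of "8562334" already in the trie is "8562" (length 4).
So 7 − 4 = 3 new nodes.

3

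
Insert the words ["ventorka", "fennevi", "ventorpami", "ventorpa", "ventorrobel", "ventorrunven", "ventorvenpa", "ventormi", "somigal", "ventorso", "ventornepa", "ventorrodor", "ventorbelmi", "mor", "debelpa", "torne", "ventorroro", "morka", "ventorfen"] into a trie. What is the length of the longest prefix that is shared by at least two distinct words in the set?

8

Look for the deepest trie node that still has at least two words in its subtree.
"ventorpa" and "ventorpami" agree on "ventorpa" (8 characters) before diverging; nothing deeper is shared.
Longest shared-prefix length: 8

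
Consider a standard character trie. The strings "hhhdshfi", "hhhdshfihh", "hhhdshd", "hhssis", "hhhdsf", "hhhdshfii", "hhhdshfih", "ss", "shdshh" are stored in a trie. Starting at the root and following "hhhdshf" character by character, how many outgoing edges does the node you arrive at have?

1

Walk "hhhdshf" from the root, arriving at one node.
Distinct next characters after "hhhdshf": i.
That node has 1 child edge.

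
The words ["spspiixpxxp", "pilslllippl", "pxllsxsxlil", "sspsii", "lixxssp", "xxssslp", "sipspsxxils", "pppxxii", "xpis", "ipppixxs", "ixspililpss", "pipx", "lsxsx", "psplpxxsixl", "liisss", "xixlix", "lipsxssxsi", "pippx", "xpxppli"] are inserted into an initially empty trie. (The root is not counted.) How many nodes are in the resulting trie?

128

Insert word by word; a character creates a node only if that edge doesn't already exist:
  "spspiixpxxp" → 11 new (s, p, s, p, i, i, x, p, x, x, p)
  "pilslllippl" → 11 new (p, i, l, s, l, l, l, i, p, p, l)
  "pxllsxsxlil" → prefix "p" already present; 10 new (x, l, l, s, x, s, x, l, i, l)
  "sspsii" → prefix "s" already present; 5 new (s, p, s, i, i)
  "lixxssp" → 7 new (l, i, x, x, s, s, p)
  "xxssslp" → 7 new (x, x, s, s, s, l, p)
  "sipspsxxils" → prefix "s" already present; 10 new (i, p, s, p, s, x, x, i, l, s)
  "pppxxii" → prefix "p" already present; 6 new (p, p, x, x, i, i)
  "xpis" → prefix "x" already present; 3 new (p, i, s)
  "ipppixxs" → 8 new (i, p, p, p, i, x, x, s)
  "ixspililpss" → prefix "i" already present; 10 new (x, s, p, i, l, i, l, p, s, s)
  "pipx" → prefix "pi" already present; 2 new (p, x)
  "lsxsx" → prefix "l" already present; 4 new (s, x, s, x)
  "psplpxxsixl" → prefix "p" already present; 10 new (s, p, l, p, x, x, s, i, x, l)
  "liisss" → prefix "li" already present; 4 new (i, s, s, s)
  "xixlix" → prefix "x" already present; 5 new (i, x, l, i, x)
  "lipsxssxsi" → prefix "li" already present; 8 new (p, s, x, s, s, x, s, i)
  "pippx" → prefix "pip" already present; 2 new (p, x)
  "xpxppli" → prefix "xp" already present; 5 new (x, p, p, l, i)
Total nodes = 11 + 11 + 10 + 5 + 7 + 7 + 10 + 6 + 3 + 8 + 10 + 2 + 4 + 10 + 4 + 5 + 8 + 2 + 5 = 128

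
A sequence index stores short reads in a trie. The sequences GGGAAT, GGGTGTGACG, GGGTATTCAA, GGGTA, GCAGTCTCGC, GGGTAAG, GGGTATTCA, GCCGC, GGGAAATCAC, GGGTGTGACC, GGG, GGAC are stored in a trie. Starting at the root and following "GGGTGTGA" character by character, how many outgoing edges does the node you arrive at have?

1

Walk "GGGTGTGA" from the root, arriving at one node.
Distinct next characters after "GGGTGTGA": C.
That node has 1 child edge.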